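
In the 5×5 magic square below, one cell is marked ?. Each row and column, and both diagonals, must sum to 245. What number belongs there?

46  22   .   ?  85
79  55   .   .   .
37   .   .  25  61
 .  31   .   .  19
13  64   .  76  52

34

Row 5 needs 245; the known cells sum to 205, so (5,3) = 40.
Column 1 needs 245; the known cells sum to 175, so (4,1) = 70.
From column 2, 245 − (22 + 55 + 31 + 64) gives (3,2) = 73.
From column 5, 245 − (85 + 61 + 19 + 52) gives (2,5) = 28.
Row 3: 37 + 73 + 25 + 61 + ? = 245, so (3,3) = 49.
Main diagonal needs 245; the known cells sum to 202, so (4,4) = 43.
The remaining cell in anti-diagonal is (2,4) = 245 − 178 = 67.
Using row 2: 79 + 55 + 67 + 28 + ? → (2,3) = 245 − 229 = 16.
Using row 4: 70 + 31 + 43 + 19 + ? → (4,3) = 245 − 163 = 82.
Column 3 needs 245; the known cells sum to 187, so (1,3) = 58.
The remaining cell in column 4 is (1,4) = 245 − 211 = 34.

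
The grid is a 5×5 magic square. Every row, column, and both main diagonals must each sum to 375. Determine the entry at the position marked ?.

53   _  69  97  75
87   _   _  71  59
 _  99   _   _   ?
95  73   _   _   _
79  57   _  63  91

83

The remaining cell in row 1 is (1,2) = 375 − 294 = 81.
Using row 5: 79 + 57 + 63 + 91 + ? → (5,3) = 375 − 290 = 85.
Column 1 must total 375; the given cells sum to 314, so (3,1) = 61.
Column 2 needs 375; the known cells sum to 310, so (2,2) = 65.
Using anti-diagonal: 75 + 71 + 73 + 79 + ? → (3,3) = 375 − 298 = 77.
Row 2 needs 375; the known cells sum to 282, so (2,3) = 93.
Using column 3: 69 + 93 + 77 + 85 + ? → (4,3) = 375 − 324 = 51.
Using main diagonal: 53 + 65 + 77 + 91 + ? → (4,4) = 375 − 286 = 89.
Row 4 needs 375; the known cells sum to 308, so (4,5) = 67.
Column 4: 97 + 71 + 89 + 63 + ? = 375, so (3,4) = 55.
Column 5: 75 + 59 + 67 + 91 + ? = 375, so (3,5) = 83.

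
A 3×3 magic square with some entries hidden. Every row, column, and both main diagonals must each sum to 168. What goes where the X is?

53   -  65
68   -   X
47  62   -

44

Row 1 needs 168; the known cells sum to 118, so (1,2) = 50.
The remaining cell in row 3 is (3,3) = 168 − 109 = 59.
Using column 2: 50 + 62 + ? → (2,2) = 168 − 112 = 56.
Using column 3: 65 + 59 + ? → (2,3) = 168 − 124 = 44.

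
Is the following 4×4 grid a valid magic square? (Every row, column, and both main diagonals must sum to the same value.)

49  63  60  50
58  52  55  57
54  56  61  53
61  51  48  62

Row 1: 49 + 63 + 60 + 50 = 222.
Row 2: 58 + 52 + 55 + 57 = 222.
Row 3: 54 + 56 + 61 + 53 = 224.
Row 4: 61 + 51 + 48 + 62 = 222.
Column 1: 49 + 58 + 54 + 61 = 222.
Column 2: 63 + 52 + 56 + 51 = 222.
Column 3: 60 + 55 + 61 + 48 = 224.
Column 4: 50 + 57 + 53 + 62 = 222.
Main diagonal: 49 + 52 + 61 + 62 = 224.
Anti-diagonal: 50 + 55 + 56 + 61 = 222.

No — column 3 sums to 224 but column 4 sums to 222.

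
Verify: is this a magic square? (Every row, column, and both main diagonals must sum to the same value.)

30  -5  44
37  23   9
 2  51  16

Yes

Row 1: 30 + (-5) + 44 = 69.
Row 2: 37 + 23 + 9 = 69.
Row 3: 2 + 51 + 16 = 69.
Column 1: 30 + 37 + 2 = 69.
Column 2: -5 + 23 + 51 = 69.
Column 3: 44 + 9 + 16 = 69.
Main diagonal: 30 + 23 + 16 = 69.
Anti-diagonal: 44 + 23 + 2 = 69.
All lines sum to 69.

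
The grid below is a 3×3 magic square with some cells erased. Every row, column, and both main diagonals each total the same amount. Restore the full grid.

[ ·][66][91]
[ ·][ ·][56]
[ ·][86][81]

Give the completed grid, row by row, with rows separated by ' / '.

71 66 91 / 96 76 56 / 61 86 81

Column 3 is already complete: 91 + 56 + 81 = 228, so that is the magic constant.
Using row 1: 66 + 91 + ? → (1,1) = 228 − 157 = 71.
Row 3 needs 228; the known cells sum to 167, so (3,1) = 61.
Column 1 needs 228; the known cells sum to 132, so (2,1) = 96.
Column 2 needs 228; the known cells sum to 152, so (2,2) = 76.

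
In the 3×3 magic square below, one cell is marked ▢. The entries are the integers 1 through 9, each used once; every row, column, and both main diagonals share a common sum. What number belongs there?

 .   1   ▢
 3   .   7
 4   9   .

The entries are 1 through 9, which sum to 45, so each line sums to 45/3 = 15.
Row 2: 3 + 7 + ? = 15, so (2,2) = 5.
Row 3: 4 + 9 + ? = 15, so (3,3) = 2.
The remaining cell in column 1 is (1,1) = 15 − 7 = 8.
Column 3: 7 + 2 + ? = 15, so (1,3) = 6.

6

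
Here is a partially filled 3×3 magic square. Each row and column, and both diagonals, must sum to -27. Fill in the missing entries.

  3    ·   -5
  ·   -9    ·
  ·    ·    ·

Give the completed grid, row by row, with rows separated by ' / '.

From row 1, -27 − (3 + (-5)) gives (1,2) = -25.
From column 2, -27 − (-25 + (-9)) gives (3,2) = 7.
From main diagonal, -27 − (3 + (-9)) gives (3,3) = -21.
Anti-diagonal must total -27; the given cells sum to -14, so (3,1) = -13.
Column 1 must total -27; the given cells sum to -10, so (2,1) = -17.
Column 3 needs -27; the known cells sum to -26, so (2,3) = -1.

3 -25 -5 / -17 -9 -1 / -13 7 -21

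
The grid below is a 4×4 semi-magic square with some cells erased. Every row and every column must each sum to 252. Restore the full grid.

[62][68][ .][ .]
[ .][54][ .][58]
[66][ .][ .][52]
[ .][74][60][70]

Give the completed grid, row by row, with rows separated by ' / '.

62 68 50 72 / 76 54 64 58 / 66 56 78 52 / 48 74 60 70

From row 4, 252 − (74 + 60 + 70) gives (4,1) = 48.
Column 1 needs 252; the known cells sum to 176, so (2,1) = 76.
Column 2 needs 252; the known cells sum to 196, so (3,2) = 56.
The remaining cell in column 4 is (1,4) = 252 − 180 = 72.
Row 1: 62 + 68 + 72 + ? = 252, so (1,3) = 50.
Row 2 needs 252; the known cells sum to 188, so (2,3) = 64.
From row 3, 252 − (66 + 56 + 52) gives (3,3) = 78.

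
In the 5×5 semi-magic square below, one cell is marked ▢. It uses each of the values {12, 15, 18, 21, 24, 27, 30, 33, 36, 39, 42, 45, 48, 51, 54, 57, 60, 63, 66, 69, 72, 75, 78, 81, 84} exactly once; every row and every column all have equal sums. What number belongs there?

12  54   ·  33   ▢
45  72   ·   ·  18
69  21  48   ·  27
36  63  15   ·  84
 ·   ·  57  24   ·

The 25 entries sum to 1200, so each line sums to 1200/5 = 240.
The remaining cell in row 3 is (3,4) = 240 − 165 = 75.
Using row 4: 36 + 63 + 15 + 84 + ? → (4,4) = 240 − 198 = 42.
Column 1 must total 240; the given cells sum to 162, so (5,1) = 78.
Column 2 must total 240; the given cells sum to 210, so (5,2) = 30.
The remaining cell in column 4 is (2,4) = 240 − 174 = 66.
Row 2 needs 240; the known cells sum to 201, so (2,3) = 39.
The remaining cell in row 5 is (5,5) = 240 − 189 = 51.
From column 3, 240 − (39 + 48 + 15 + 57) gives (1,3) = 81.
The remaining cell in column 5 is (1,5) = 240 − 180 = 60.

60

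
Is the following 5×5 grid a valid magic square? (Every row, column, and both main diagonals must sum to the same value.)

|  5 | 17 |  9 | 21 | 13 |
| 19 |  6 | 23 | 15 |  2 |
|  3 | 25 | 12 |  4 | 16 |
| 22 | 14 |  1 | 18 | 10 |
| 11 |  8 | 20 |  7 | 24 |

No — row 3 sums to 60 but row 2 sums to 65.

Row 1: 5 + 17 + 9 + 21 + 13 = 65.
Row 2: 19 + 6 + 23 + 15 + 2 = 65.
Row 3: 3 + 25 + 12 + 4 + 16 = 60.
Row 4: 22 + 14 + 1 + 18 + 10 = 65.
Row 5: 11 + 8 + 20 + 7 + 24 = 70.
Column 1: 5 + 19 + 3 + 22 + 11 = 60.
Column 2: 17 + 6 + 25 + 14 + 8 = 70.
Column 3: 9 + 23 + 12 + 1 + 20 = 65.
Column 4: 21 + 15 + 4 + 18 + 7 = 65.
Column 5: 13 + 2 + 16 + 10 + 24 = 65.
Main diagonal: 5 + 6 + 12 + 18 + 24 = 65.
Anti-diagonal: 13 + 15 + 12 + 14 + 11 = 65.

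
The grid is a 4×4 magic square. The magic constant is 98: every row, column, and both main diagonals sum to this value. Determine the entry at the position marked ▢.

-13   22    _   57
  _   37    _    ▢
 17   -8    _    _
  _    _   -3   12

Using row 1: -13 + 22 + 57 + ? → (1,3) = 98 − 66 = 32.
The remaining cell in column 2 is (4,2) = 98 − 51 = 47.
From main diagonal, 98 − (-13 + 37 + 12) gives (3,3) = 62.
Using row 3: 17 + (-8) + 62 + ? → (3,4) = 98 − 71 = 27.
Using row 4: 47 + (-3) + 12 + ? → (4,1) = 98 − 56 = 42.
Column 1 needs 98; the known cells sum to 46, so (2,1) = 52.
From column 3, 98 − (32 + 62 + (-3)) gives (2,3) = 7.
Column 4: 57 + 27 + 12 + ? = 98, so (2,4) = 2.

2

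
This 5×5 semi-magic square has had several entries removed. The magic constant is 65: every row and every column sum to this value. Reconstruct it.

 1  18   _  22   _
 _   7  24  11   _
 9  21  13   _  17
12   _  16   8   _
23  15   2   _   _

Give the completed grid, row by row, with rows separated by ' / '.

1 18 10 22 14 / 20 7 24 11 3 / 9 21 13 5 17 / 12 4 16 8 25 / 23 15 2 19 6

Using row 3: 9 + 21 + 13 + 17 + ? → (3,4) = 65 − 60 = 5.
The remaining cell in column 1 is (2,1) = 65 − 45 = 20.
Column 2 must total 65; the given cells sum to 61, so (4,2) = 4.
Column 3 must total 65; the given cells sum to 55, so (1,3) = 10.
Column 4: 22 + 11 + 5 + 8 + ? = 65, so (5,4) = 19.
From row 1, 65 − (1 + 18 + 10 + 22) gives (1,5) = 14.
Row 2: 20 + 7 + 24 + 11 + ? = 65, so (2,5) = 3.
Row 4 must total 65; the given cells sum to 40, so (4,5) = 25.
Row 5 needs 65; the known cells sum to 59, so (5,5) = 6.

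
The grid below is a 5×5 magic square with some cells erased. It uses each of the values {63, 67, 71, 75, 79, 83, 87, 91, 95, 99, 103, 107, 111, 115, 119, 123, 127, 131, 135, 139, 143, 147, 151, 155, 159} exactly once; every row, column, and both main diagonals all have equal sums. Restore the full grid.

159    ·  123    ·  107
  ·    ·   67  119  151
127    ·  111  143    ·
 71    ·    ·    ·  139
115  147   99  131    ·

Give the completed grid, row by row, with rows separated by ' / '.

The 25 entries sum to 2775, so each line sums to 2775/5 = 555.
From row 5, 555 − (115 + 147 + 99 + 131) gives (5,5) = 63.
The remaining cell in column 1 is (2,1) = 555 − 472 = 83.
Column 3: 123 + 67 + 111 + 99 + ? = 555, so (4,3) = 155.
The remaining cell in column 5 is (3,5) = 555 − 460 = 95.
From anti-diagonal, 555 − (107 + 119 + 111 + 115) gives (4,2) = 103.
Using row 2: 83 + 67 + 119 + 151 + ? → (2,2) = 555 − 420 = 135.
Row 3 needs 555; the known cells sum to 476, so (3,2) = 79.
Using row 4: 71 + 103 + 155 + 139 + ? → (4,4) = 555 − 468 = 87.
Column 2 must total 555; the given cells sum to 464, so (1,2) = 91.
The remaining cell in column 4 is (1,4) = 555 − 480 = 75.

159 91 123 75 107 / 83 135 67 119 151 / 127 79 111 143 95 / 71 103 155 87 139 / 115 147 99 131 63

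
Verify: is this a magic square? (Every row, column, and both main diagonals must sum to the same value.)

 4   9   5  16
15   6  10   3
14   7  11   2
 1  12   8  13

Yes

Row 1: 4 + 9 + 5 + 16 = 34.
Row 2: 15 + 6 + 10 + 3 = 34.
Row 3: 14 + 7 + 11 + 2 = 34.
Row 4: 1 + 12 + 8 + 13 = 34.
Column 1: 4 + 15 + 14 + 1 = 34.
Column 2: 9 + 6 + 7 + 12 = 34.
Column 3: 5 + 10 + 11 + 8 = 34.
Column 4: 16 + 3 + 2 + 13 = 34.
Main diagonal: 4 + 6 + 11 + 13 = 34.
Anti-diagonal: 16 + 10 + 7 + 1 = 34.
All lines sum to 34.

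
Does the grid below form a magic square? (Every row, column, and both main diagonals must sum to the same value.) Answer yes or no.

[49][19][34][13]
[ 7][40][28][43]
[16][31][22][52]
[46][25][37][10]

No — row 2 sums to 118 but row 3 sums to 121.

Row 1: 49 + 19 + 34 + 13 = 115.
Row 2: 7 + 40 + 28 + 43 = 118.
Row 3: 16 + 31 + 22 + 52 = 121.
Row 4: 46 + 25 + 37 + 10 = 118.
Column 1: 49 + 7 + 16 + 46 = 118.
Column 2: 19 + 40 + 31 + 25 = 115.
Column 3: 34 + 28 + 22 + 37 = 121.
Column 4: 13 + 43 + 52 + 10 = 118.
Main diagonal: 49 + 40 + 22 + 10 = 121.
Anti-diagonal: 13 + 28 + 31 + 46 = 118.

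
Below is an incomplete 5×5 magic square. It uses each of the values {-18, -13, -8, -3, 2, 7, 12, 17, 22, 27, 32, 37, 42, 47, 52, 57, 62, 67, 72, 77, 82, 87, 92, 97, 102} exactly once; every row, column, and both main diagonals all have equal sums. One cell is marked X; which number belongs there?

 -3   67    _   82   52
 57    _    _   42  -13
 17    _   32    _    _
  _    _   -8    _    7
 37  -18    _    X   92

22

The 25 entries sum to 1050, so each line sums to 1050/5 = 210.
Using row 1: -3 + 67 + 82 + 52 + ? → (1,3) = 210 − 198 = 12.
Column 1 needs 210; the known cells sum to 108, so (4,1) = 102.
Column 5: 52 + (-13) + 7 + 92 + ? = 210, so (3,5) = 72.
Using anti-diagonal: 52 + 42 + 32 + 37 + ? → (4,2) = 210 − 163 = 47.
The remaining cell in row 4 is (4,4) = 210 − 148 = 62.
The remaining cell in main diagonal is (2,2) = 210 − 183 = 27.
Row 2 must total 210; the given cells sum to 113, so (2,3) = 97.
Column 2 must total 210; the given cells sum to 123, so (3,2) = 87.
Column 3 needs 210; the known cells sum to 133, so (5,3) = 77.
The remaining cell in row 3 is (3,4) = 210 − 208 = 2.
Row 5: 37 + (-18) + 77 + 92 + ? = 210, so (5,4) = 22.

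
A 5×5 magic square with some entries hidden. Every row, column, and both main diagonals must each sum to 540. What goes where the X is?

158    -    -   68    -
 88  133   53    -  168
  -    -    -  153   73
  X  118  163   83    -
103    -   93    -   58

The remaining cell in row 2 is (2,4) = 540 − 442 = 98.
From column 4, 540 − (68 + 98 + 153 + 83) gives (5,4) = 138.
The remaining cell in main diagonal is (3,3) = 540 − 432 = 108.
Anti-diagonal must total 540; the given cells sum to 427, so (1,5) = 113.
Using row 5: 103 + 93 + 138 + 58 + ? → (5,2) = 540 − 392 = 148.
Column 3: 53 + 108 + 163 + 93 + ? = 540, so (1,3) = 123.
Column 5 must total 540; the given cells sum to 412, so (4,5) = 128.
The remaining cell in row 1 is (1,2) = 540 − 462 = 78.
Row 4 must total 540; the given cells sum to 492, so (4,1) = 48.

48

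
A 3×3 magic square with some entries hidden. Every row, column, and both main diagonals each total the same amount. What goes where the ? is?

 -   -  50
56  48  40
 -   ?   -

44

Row 2 is complete and sums to 144; that is the magic constant.
Column 3 must total 144; the given cells sum to 90, so (3,3) = 54.
From main diagonal, 144 − (48 + 54) gives (1,1) = 42.
Using anti-diagonal: 50 + 48 + ? → (3,1) = 144 − 98 = 46.
From row 1, 144 − (42 + 50) gives (1,2) = 52.
Using row 3: 46 + 54 + ? → (3,2) = 144 − 100 = 44.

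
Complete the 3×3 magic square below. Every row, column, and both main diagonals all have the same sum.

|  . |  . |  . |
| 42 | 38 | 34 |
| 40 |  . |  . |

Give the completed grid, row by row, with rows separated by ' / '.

32 46 36 / 42 38 34 / 40 30 44

Row 2 is already complete: 42 + 38 + 34 = 114, so that is the magic constant.
Column 1: 42 + 40 + ? = 114, so (1,1) = 32.
Main diagonal needs 114; the known cells sum to 70, so (3,3) = 44.
From anti-diagonal, 114 − (38 + 40) gives (1,3) = 36.
Row 1 needs 114; the known cells sum to 68, so (1,2) = 46.
Row 3: 40 + 44 + ? = 114, so (3,2) = 30.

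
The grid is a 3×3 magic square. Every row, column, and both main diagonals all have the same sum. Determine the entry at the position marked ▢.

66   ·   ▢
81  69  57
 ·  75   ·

Row 2 is complete and sums to 207; that is the magic constant.
Column 1 needs 207; the known cells sum to 147, so (3,1) = 60.
Column 2: 69 + 75 + ? = 207, so (1,2) = 63.
Using main diagonal: 66 + 69 + ? → (3,3) = 207 − 135 = 72.
Anti-diagonal: 69 + 60 + ? = 207, so (1,3) = 78.

78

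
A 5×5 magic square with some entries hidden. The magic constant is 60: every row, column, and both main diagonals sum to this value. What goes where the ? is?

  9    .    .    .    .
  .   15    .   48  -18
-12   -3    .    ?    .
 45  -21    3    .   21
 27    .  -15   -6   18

30

The remaining cell in row 4 is (4,4) = 60 − 48 = 12.
Row 5: 27 + (-15) + (-6) + 18 + ? = 60, so (5,2) = 36.
Column 1 needs 60; the known cells sum to 69, so (2,1) = -9.
The remaining cell in column 2 is (1,2) = 60 − 27 = 33.
The remaining cell in main diagonal is (3,3) = 60 − 54 = 6.
Anti-diagonal needs 60; the known cells sum to 60, so (1,5) = 0.
From row 2, 60 − (-9 + 15 + 48 + (-18)) gives (2,3) = 24.
Using column 3: 24 + 6 + 3 + (-15) + ? → (1,3) = 60 − 18 = 42.
Using column 5: 0 + (-18) + 21 + 18 + ? → (3,5) = 60 − 21 = 39.
Row 1: 9 + 33 + 42 + 0 + ? = 60, so (1,4) = -24.
Row 3 must total 60; the given cells sum to 30, so (3,4) = 30.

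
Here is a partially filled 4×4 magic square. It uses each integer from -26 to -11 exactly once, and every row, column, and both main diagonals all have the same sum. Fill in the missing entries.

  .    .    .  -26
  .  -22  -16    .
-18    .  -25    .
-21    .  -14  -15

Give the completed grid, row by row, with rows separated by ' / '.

-12 -17 -19 -26 / -23 -22 -16 -13 / -18 -11 -25 -20 / -21 -24 -14 -15

The entries are -26 through -11, which sum to -296, so each line sums to -296/4 = -74.
The remaining cell in row 4 is (4,2) = -74 − (-50) = -24.
The remaining cell in column 3 is (1,3) = -74 − (-55) = -19.
Main diagonal needs -74; the known cells sum to -62, so (1,1) = -12.
Anti-diagonal needs -74; the known cells sum to -63, so (3,2) = -11.
Row 1: -12 + (-19) + (-26) + ? = -74, so (1,2) = -17.
From row 3, -74 − (-18 + (-11) + (-25)) gives (3,4) = -20.
The remaining cell in column 1 is (2,1) = -74 − (-51) = -23.
Column 4 needs -74; the known cells sum to -61, so (2,4) = -13.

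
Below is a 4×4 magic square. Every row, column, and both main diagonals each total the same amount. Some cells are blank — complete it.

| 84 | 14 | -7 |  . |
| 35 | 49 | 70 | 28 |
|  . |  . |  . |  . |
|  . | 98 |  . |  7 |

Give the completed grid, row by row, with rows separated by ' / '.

84 14 -7 91 / 35 49 70 28 / 63 21 42 56 / 0 98 77 7

Row 2 is already complete: 35 + 49 + 70 + 28 = 182, so that is the magic constant.
From row 1, 182 − (84 + 14 + (-7)) gives (1,4) = 91.
From column 2, 182 − (14 + 49 + 98) gives (3,2) = 21.
From column 4, 182 − (91 + 28 + 7) gives (3,4) = 56.
Main diagonal: 84 + 49 + 7 + ? = 182, so (3,3) = 42.
Anti-diagonal must total 182; the given cells sum to 182, so (4,1) = 0.
From row 3, 182 − (21 + 42 + 56) gives (3,1) = 63.
Row 4: 0 + 98 + 7 + ? = 182, so (4,3) = 77.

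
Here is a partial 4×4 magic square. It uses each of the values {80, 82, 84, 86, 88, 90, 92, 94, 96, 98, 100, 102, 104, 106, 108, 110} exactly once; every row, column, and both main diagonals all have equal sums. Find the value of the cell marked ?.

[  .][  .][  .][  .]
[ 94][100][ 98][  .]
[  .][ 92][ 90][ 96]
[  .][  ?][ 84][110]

The 16 entries sum to 1520, so each line sums to 1520/4 = 380.
The remaining cell in row 2 is (2,4) = 380 − 292 = 88.
From row 3, 380 − (92 + 90 + 96) gives (3,1) = 102.
From column 3, 380 − (98 + 90 + 84) gives (1,3) = 108.
Column 4 needs 380; the known cells sum to 294, so (1,4) = 86.
From main diagonal, 380 − (100 + 90 + 110) gives (1,1) = 80.
Anti-diagonal must total 380; the given cells sum to 276, so (4,1) = 104.
Row 1 must total 380; the given cells sum to 274, so (1,2) = 106.
Row 4 must total 380; the given cells sum to 298, so (4,2) = 82.

82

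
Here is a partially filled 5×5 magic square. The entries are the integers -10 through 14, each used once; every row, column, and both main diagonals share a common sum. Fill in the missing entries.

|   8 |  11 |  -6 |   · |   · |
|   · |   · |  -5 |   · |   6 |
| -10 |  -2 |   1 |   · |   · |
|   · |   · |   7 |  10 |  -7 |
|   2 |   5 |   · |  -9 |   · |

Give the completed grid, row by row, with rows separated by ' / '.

The entries are -10 through 14, which sum to 50, so each line sums to 50/5 = 10.
Column 3 must total 10; the given cells sum to -3, so (5,3) = 13.
Row 5 needs 10; the known cells sum to 11, so (5,5) = -1.
From main diagonal, 10 − (8 + 1 + 10 + (-1)) gives (2,2) = -8.
Using column 2: 11 + (-8) + (-2) + 5 + ? → (4,2) = 10 − 6 = 4.
Row 4: 4 + 7 + 10 + (-7) + ? = 10, so (4,1) = -4.
The remaining cell in column 1 is (2,1) = 10 − (-4) = 14.
From row 2, 10 − (14 + (-8) + (-5) + 6) gives (2,4) = 3.
Anti-diagonal: 3 + 1 + 4 + 2 + ? = 10, so (1,5) = 0.
Row 1 must total 10; the given cells sum to 13, so (1,4) = -3.
Column 4: -3 + 3 + 10 + (-9) + ? = 10, so (3,4) = 9.
Column 5 must total 10; the given cells sum to -2, so (3,5) = 12.

8 11 -6 -3 0 / 14 -8 -5 3 6 / -10 -2 1 9 12 / -4 4 7 10 -7 / 2 5 13 -9 -1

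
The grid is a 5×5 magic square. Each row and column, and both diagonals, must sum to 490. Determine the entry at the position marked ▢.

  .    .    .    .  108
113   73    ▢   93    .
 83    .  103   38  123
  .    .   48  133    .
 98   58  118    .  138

158

Row 3: 83 + 103 + 38 + 123 + ? = 490, so (3,2) = 143.
From row 5, 490 − (98 + 58 + 118 + 138) gives (5,4) = 78.
Using column 4: 93 + 38 + 133 + 78 + ? → (1,4) = 490 − 342 = 148.
The remaining cell in main diagonal is (1,1) = 490 − 447 = 43.
The remaining cell in anti-diagonal is (4,2) = 490 − 402 = 88.
The remaining cell in column 1 is (4,1) = 490 − 337 = 153.
Column 2: 73 + 143 + 88 + 58 + ? = 490, so (1,2) = 128.
Row 1: 43 + 128 + 148 + 108 + ? = 490, so (1,3) = 63.
From row 4, 490 − (153 + 88 + 48 + 133) gives (4,5) = 68.
The remaining cell in column 3 is (2,3) = 490 − 332 = 158.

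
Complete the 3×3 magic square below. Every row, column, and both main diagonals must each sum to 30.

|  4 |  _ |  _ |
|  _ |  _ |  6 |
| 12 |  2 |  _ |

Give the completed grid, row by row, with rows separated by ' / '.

4 18 8 / 14 10 6 / 12 2 16

The remaining cell in row 3 is (3,3) = 30 − 14 = 16.
Column 1 must total 30; the given cells sum to 16, so (2,1) = 14.
Using column 3: 6 + 16 + ? → (1,3) = 30 − 22 = 8.
Main diagonal must total 30; the given cells sum to 20, so (2,2) = 10.
Using row 1: 4 + 8 + ? → (1,2) = 30 − 12 = 18.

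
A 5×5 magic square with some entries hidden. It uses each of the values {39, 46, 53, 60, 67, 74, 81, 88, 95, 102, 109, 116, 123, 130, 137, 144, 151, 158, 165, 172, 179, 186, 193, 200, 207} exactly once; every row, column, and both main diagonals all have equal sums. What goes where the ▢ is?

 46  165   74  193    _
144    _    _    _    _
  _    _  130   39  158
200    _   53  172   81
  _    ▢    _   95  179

67

The 25 entries sum to 3075, so each line sums to 3075/5 = 615.
Row 1: 46 + 165 + 74 + 193 + ? = 615, so (1,5) = 137.
Row 4 needs 615; the known cells sum to 506, so (4,2) = 109.
From column 4, 615 − (193 + 39 + 172 + 95) gives (2,4) = 116.
From column 5, 615 − (137 + 158 + 81 + 179) gives (2,5) = 60.
Main diagonal needs 615; the known cells sum to 527, so (2,2) = 88.
From anti-diagonal, 615 − (137 + 116 + 130 + 109) gives (5,1) = 123.
Row 2 needs 615; the known cells sum to 408, so (2,3) = 207.
From column 1, 615 − (46 + 144 + 200 + 123) gives (3,1) = 102.
Column 3 must total 615; the given cells sum to 464, so (5,3) = 151.
From row 3, 615 − (102 + 130 + 39 + 158) gives (3,2) = 186.
Row 5 needs 615; the known cells sum to 548, so (5,2) = 67.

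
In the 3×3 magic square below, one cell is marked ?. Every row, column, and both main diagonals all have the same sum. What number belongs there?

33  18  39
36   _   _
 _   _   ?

27

Row 1 is complete and sums to 90; that is the magic constant.
Column 1 needs 90; the known cells sum to 69, so (3,1) = 21.
Using anti-diagonal: 39 + 21 + ? → (2,2) = 90 − 60 = 30.
Row 2 needs 90; the known cells sum to 66, so (2,3) = 24.
Column 2: 18 + 30 + ? = 90, so (3,2) = 42.
Using column 3: 39 + 24 + ? → (3,3) = 90 − 63 = 27.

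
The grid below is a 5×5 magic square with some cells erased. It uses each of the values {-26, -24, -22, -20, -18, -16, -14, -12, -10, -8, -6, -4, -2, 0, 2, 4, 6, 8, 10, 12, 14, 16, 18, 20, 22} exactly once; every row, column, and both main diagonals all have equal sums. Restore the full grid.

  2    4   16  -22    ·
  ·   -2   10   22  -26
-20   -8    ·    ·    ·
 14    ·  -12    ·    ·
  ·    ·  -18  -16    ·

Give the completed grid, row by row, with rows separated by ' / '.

2 4 16 -22 -10 / -14 -2 10 22 -26 / -20 -8 -6 6 18 / 14 -24 -12 0 12 / 8 20 -18 -16 -4

The 25 entries sum to -50, so each line sums to -50/5 = -10.
Row 1 needs -10; the known cells sum to 0, so (1,5) = -10.
Row 2: -2 + 10 + 22 + (-26) + ? = -10, so (2,1) = -14.
Column 1 must total -10; the given cells sum to -18, so (5,1) = 8.
Using column 3: 16 + 10 + (-12) + (-18) + ? → (3,3) = -10 − (-4) = -6.
From anti-diagonal, -10 − (-10 + 22 + (-6) + 8) gives (4,2) = -24.
Column 2 must total -10; the given cells sum to -30, so (5,2) = 20.
Row 5: 8 + 20 + (-18) + (-16) + ? = -10, so (5,5) = -4.
Main diagonal: 2 + (-2) + (-6) + (-4) + ? = -10, so (4,4) = 0.
From row 4, -10 − (14 + (-24) + (-12) + 0) gives (4,5) = 12.
Using column 4: -22 + 22 + 0 + (-16) + ? → (3,4) = -10 − (-16) = 6.
From column 5, -10 − (-10 + (-26) + 12 + (-4)) gives (3,5) = 18.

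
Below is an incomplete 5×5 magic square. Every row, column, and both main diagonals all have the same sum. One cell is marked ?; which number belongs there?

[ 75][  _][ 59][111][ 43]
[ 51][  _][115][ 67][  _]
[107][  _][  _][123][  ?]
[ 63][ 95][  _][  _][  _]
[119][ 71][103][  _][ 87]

55

Column 1 is complete and sums to 415; that is the magic constant.
The remaining cell in row 1 is (1,2) = 415 − 288 = 127.
The remaining cell in row 5 is (5,4) = 415 − 380 = 35.
Column 4: 111 + 67 + 123 + 35 + ? = 415, so (4,4) = 79.
Anti-diagonal needs 415; the known cells sum to 324, so (3,3) = 91.
The remaining cell in column 3 is (4,3) = 415 − 368 = 47.
Main diagonal: 75 + 91 + 79 + 87 + ? = 415, so (2,2) = 83.
Row 2: 51 + 83 + 115 + 67 + ? = 415, so (2,5) = 99.
From row 4, 415 − (63 + 95 + 47 + 79) gives (4,5) = 131.
The remaining cell in column 2 is (3,2) = 415 − 376 = 39.
From column 5, 415 − (43 + 99 + 131 + 87) gives (3,5) = 55.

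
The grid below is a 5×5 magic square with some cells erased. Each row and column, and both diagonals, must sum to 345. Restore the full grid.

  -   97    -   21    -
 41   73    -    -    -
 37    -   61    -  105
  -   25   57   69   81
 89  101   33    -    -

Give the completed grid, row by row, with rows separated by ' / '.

From row 4, 345 − (25 + 57 + 69 + 81) gives (4,1) = 113.
Column 1 needs 345; the known cells sum to 280, so (1,1) = 65.
Using column 2: 97 + 73 + 25 + 101 + ? → (3,2) = 345 − 296 = 49.
Using main diagonal: 65 + 73 + 61 + 69 + ? → (5,5) = 345 − 268 = 77.
From row 3, 345 − (37 + 49 + 61 + 105) gives (3,4) = 93.
The remaining cell in row 5 is (5,4) = 345 − 300 = 45.
Column 4 must total 345; the given cells sum to 228, so (2,4) = 117.
Anti-diagonal needs 345; the known cells sum to 292, so (1,5) = 53.
Row 1 must total 345; the given cells sum to 236, so (1,3) = 109.
Column 3 needs 345; the known cells sum to 260, so (2,3) = 85.
Using column 5: 53 + 105 + 81 + 77 + ? → (2,5) = 345 − 316 = 29.

65 97 109 21 53 / 41 73 85 117 29 / 37 49 61 93 105 / 113 25 57 69 81 / 89 101 33 45 77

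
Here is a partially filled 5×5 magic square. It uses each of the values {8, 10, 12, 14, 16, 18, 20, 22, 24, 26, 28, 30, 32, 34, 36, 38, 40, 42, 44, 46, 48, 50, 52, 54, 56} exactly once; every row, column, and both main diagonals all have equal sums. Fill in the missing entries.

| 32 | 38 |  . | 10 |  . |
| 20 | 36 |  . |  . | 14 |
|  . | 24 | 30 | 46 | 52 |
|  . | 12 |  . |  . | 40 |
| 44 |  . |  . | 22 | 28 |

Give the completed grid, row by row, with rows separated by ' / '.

32 38 54 10 26 / 20 36 42 48 14 / 8 24 30 46 52 / 56 12 18 34 40 / 44 50 16 22 28

The 25 entries sum to 800, so each line sums to 800/5 = 160.
From row 3, 160 − (24 + 30 + 46 + 52) gives (3,1) = 8.
From column 1, 160 − (32 + 20 + 8 + 44) gives (4,1) = 56.
Column 2 must total 160; the given cells sum to 110, so (5,2) = 50.
Column 5: 14 + 52 + 40 + 28 + ? = 160, so (1,5) = 26.
Main diagonal: 32 + 36 + 30 + 28 + ? = 160, so (4,4) = 34.
Anti-diagonal: 26 + 30 + 12 + 44 + ? = 160, so (2,4) = 48.
Row 1 must total 160; the given cells sum to 106, so (1,3) = 54.
The remaining cell in row 2 is (2,3) = 160 − 118 = 42.
Row 4 needs 160; the known cells sum to 142, so (4,3) = 18.
Row 5 must total 160; the given cells sum to 144, so (5,3) = 16.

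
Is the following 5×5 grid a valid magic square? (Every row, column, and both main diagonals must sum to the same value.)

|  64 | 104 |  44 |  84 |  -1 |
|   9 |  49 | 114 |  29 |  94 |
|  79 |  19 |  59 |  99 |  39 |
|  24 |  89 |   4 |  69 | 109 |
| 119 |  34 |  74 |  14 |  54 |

Yes

Row 1: 64 + 104 + 44 + 84 + (-1) = 295.
Row 2: 9 + 49 + 114 + 29 + 94 = 295.
Row 3: 79 + 19 + 59 + 99 + 39 = 295.
Row 4: 24 + 89 + 4 + 69 + 109 = 295.
Row 5: 119 + 34 + 74 + 14 + 54 = 295.
Column 1: 64 + 9 + 79 + 24 + 119 = 295.
Column 2: 104 + 49 + 19 + 89 + 34 = 295.
Column 3: 44 + 114 + 59 + 4 + 74 = 295.
Column 4: 84 + 29 + 99 + 69 + 14 = 295.
Column 5: -1 + 94 + 39 + 109 + 54 = 295.
Main diagonal: 64 + 49 + 59 + 69 + 54 = 295.
Anti-diagonal: -1 + 29 + 59 + 89 + 119 = 295.
All lines sum to 295.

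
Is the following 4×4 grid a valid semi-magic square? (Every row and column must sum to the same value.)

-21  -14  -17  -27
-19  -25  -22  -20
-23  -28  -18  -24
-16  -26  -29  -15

Row 1: -21 + (-14) + (-17) + (-27) = -79.
Row 2: -19 + (-25) + (-22) + (-20) = -86.
Row 3: -23 + (-28) + (-18) + (-24) = -93.
Row 4: -16 + (-26) + (-29) + (-15) = -86.
Column 1: -21 + (-19) + (-23) + (-16) = -79.
Column 2: -14 + (-25) + (-28) + (-26) = -93.
Column 3: -17 + (-22) + (-18) + (-29) = -86.
Column 4: -27 + (-20) + (-24) + (-15) = -86.

No — row 3 sums to -93 but column 4 sums to -86.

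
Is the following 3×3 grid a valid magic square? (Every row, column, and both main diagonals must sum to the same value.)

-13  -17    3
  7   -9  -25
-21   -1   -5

Row 1: -13 + (-17) + 3 = -27.
Row 2: 7 + (-9) + (-25) = -27.
Row 3: -21 + (-1) + (-5) = -27.
Column 1: -13 + 7 + (-21) = -27.
Column 2: -17 + (-9) + (-1) = -27.
Column 3: 3 + (-25) + (-5) = -27.
Main diagonal: -13 + (-9) + (-5) = -27.
Anti-diagonal: 3 + (-9) + (-21) = -27.
All lines sum to -27.

Yes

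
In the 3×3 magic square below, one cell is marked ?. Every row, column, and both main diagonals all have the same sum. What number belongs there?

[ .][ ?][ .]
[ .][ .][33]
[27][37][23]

21

Row 3 is complete and sums to 87; that is the magic constant.
Column 3 must total 87; the given cells sum to 56, so (1,3) = 31.
The remaining cell in anti-diagonal is (2,2) = 87 − 58 = 29.
Row 2 needs 87; the known cells sum to 62, so (2,1) = 25.
From column 1, 87 − (25 + 27) gives (1,1) = 35.
From column 2, 87 − (29 + 37) gives (1,2) = 21.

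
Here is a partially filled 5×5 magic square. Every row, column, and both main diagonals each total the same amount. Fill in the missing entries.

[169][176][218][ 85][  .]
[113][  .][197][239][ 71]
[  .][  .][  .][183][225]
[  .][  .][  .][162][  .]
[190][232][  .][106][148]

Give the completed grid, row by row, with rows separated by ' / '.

Column 4 is already complete: 85 + 239 + 183 + 162 + 106 = 775, so that is the magic constant.
Row 1 needs 775; the known cells sum to 648, so (1,5) = 127.
From row 2, 775 − (113 + 197 + 239 + 71) gives (2,2) = 155.
Using row 5: 190 + 232 + 106 + 148 + ? → (5,3) = 775 − 676 = 99.
Column 5: 127 + 71 + 225 + 148 + ? = 775, so (4,5) = 204.
Main diagonal: 169 + 155 + 162 + 148 + ? = 775, so (3,3) = 141.
The remaining cell in anti-diagonal is (4,2) = 775 − 697 = 78.
Column 2 needs 775; the known cells sum to 641, so (3,2) = 134.
The remaining cell in column 3 is (4,3) = 775 − 655 = 120.
The remaining cell in row 3 is (3,1) = 775 − 683 = 92.
Row 4 must total 775; the given cells sum to 564, so (4,1) = 211.

169 176 218 85 127 / 113 155 197 239 71 / 92 134 141 183 225 / 211 78 120 162 204 / 190 232 99 106 148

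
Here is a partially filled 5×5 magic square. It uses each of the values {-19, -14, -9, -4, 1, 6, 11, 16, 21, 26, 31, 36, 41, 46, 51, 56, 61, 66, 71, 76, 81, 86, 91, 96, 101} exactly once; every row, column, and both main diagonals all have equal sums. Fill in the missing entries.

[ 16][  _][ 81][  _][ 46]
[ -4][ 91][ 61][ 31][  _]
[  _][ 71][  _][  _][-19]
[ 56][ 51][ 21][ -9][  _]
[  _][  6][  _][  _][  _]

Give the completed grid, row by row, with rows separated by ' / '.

The 25 entries sum to 1025, so each line sums to 1025/5 = 205.
Row 2 needs 205; the known cells sum to 179, so (2,5) = 26.
Using row 4: 56 + 51 + 21 + (-9) + ? → (4,5) = 205 − 119 = 86.
From column 2, 205 − (91 + 71 + 51 + 6) gives (1,2) = -14.
From column 5, 205 − (46 + 26 + (-19) + 86) gives (5,5) = 66.
Main diagonal must total 205; the given cells sum to 164, so (3,3) = 41.
From anti-diagonal, 205 − (46 + 31 + 41 + 51) gives (5,1) = 36.
Row 1 must total 205; the given cells sum to 129, so (1,4) = 76.
Column 1 needs 205; the known cells sum to 104, so (3,1) = 101.
Column 3 must total 205; the given cells sum to 204, so (5,3) = 1.
Row 3: 101 + 71 + 41 + (-19) + ? = 205, so (3,4) = 11.
Row 5 must total 205; the given cells sum to 109, so (5,4) = 96.

16 -14 81 76 46 / -4 91 61 31 26 / 101 71 41 11 -19 / 56 51 21 -9 86 / 36 6 1 96 66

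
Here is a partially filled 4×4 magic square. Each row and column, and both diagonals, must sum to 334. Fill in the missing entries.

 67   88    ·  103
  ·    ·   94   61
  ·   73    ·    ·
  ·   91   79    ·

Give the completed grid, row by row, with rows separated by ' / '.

67 88 76 103 / 97 82 94 61 / 106 73 85 70 / 64 91 79 100

Row 1 must total 334; the given cells sum to 258, so (1,3) = 76.
Column 2: 88 + 73 + 91 + ? = 334, so (2,2) = 82.
Column 3: 76 + 94 + 79 + ? = 334, so (3,3) = 85.
Main diagonal: 67 + 82 + 85 + ? = 334, so (4,4) = 100.
Using anti-diagonal: 103 + 94 + 73 + ? → (4,1) = 334 − 270 = 64.
From row 2, 334 − (82 + 94 + 61) gives (2,1) = 97.
Using column 1: 67 + 97 + 64 + ? → (3,1) = 334 − 228 = 106.
Column 4 must total 334; the given cells sum to 264, so (3,4) = 70.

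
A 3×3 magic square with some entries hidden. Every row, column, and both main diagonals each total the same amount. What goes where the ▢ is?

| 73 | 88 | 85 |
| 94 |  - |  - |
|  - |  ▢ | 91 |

76

Row 1 is complete and sums to 246; that is the magic constant.
The remaining cell in column 1 is (3,1) = 246 − 167 = 79.
Column 3 must total 246; the given cells sum to 176, so (2,3) = 70.
Main diagonal must total 246; the given cells sum to 164, so (2,2) = 82.
Row 3: 79 + 91 + ? = 246, so (3,2) = 76.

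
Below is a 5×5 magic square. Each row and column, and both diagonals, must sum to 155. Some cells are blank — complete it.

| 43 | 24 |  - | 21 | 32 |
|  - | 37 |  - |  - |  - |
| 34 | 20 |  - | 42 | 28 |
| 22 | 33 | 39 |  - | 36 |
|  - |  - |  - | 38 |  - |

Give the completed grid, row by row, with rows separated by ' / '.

Row 1: 43 + 24 + 21 + 32 + ? = 155, so (1,3) = 35.
Using row 3: 34 + 20 + 42 + 28 + ? → (3,3) = 155 − 124 = 31.
From row 4, 155 − (22 + 33 + 39 + 36) gives (4,4) = 25.
Column 2 needs 155; the known cells sum to 114, so (5,2) = 41.
Column 4 needs 155; the known cells sum to 126, so (2,4) = 29.
Using main diagonal: 43 + 37 + 31 + 25 + ? → (5,5) = 155 − 136 = 19.
Anti-diagonal: 32 + 29 + 31 + 33 + ? = 155, so (5,1) = 30.
The remaining cell in row 5 is (5,3) = 155 − 128 = 27.
Column 1 needs 155; the known cells sum to 129, so (2,1) = 26.
From column 3, 155 − (35 + 31 + 39 + 27) gives (2,3) = 23.
Column 5 must total 155; the given cells sum to 115, so (2,5) = 40.

43 24 35 21 32 / 26 37 23 29 40 / 34 20 31 42 28 / 22 33 39 25 36 / 30 41 27 38 19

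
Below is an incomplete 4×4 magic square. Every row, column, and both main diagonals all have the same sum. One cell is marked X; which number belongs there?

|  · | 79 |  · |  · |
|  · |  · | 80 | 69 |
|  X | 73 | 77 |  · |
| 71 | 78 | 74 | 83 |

Row 4 is complete and sums to 306; that is the magic constant.
From column 2, 306 − (79 + 73 + 78) gives (2,2) = 76.
Column 3: 80 + 77 + 74 + ? = 306, so (1,3) = 75.
Using main diagonal: 76 + 77 + 83 + ? → (1,1) = 306 − 236 = 70.
Anti-diagonal: 80 + 73 + 71 + ? = 306, so (1,4) = 82.
Row 2 must total 306; the given cells sum to 225, so (2,1) = 81.
The remaining cell in column 1 is (3,1) = 306 − 222 = 84.

84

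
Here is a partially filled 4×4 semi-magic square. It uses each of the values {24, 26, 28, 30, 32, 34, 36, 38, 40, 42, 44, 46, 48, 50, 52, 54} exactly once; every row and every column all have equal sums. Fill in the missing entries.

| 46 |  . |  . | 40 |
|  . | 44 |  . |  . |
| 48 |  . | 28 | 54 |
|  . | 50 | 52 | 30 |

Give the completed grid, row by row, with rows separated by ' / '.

The 16 entries sum to 624, so each line sums to 624/4 = 156.
The remaining cell in row 3 is (3,2) = 156 − 130 = 26.
Using row 4: 50 + 52 + 30 + ? → (4,1) = 156 − 132 = 24.
Column 1 needs 156; the known cells sum to 118, so (2,1) = 38.
From column 2, 156 − (44 + 26 + 50) gives (1,2) = 36.
Column 4 needs 156; the known cells sum to 124, so (2,4) = 32.
The remaining cell in row 1 is (1,3) = 156 − 122 = 34.
Row 2 needs 156; the known cells sum to 114, so (2,3) = 42.

46 36 34 40 / 38 44 42 32 / 48 26 28 54 / 24 50 52 30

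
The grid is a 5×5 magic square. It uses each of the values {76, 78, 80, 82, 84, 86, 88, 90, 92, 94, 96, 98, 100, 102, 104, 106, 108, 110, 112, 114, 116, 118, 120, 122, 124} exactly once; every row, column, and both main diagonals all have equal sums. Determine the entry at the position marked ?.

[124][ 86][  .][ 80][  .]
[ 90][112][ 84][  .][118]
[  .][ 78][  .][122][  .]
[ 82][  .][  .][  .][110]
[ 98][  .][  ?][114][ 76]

The 25 entries sum to 2500, so each line sums to 2500/5 = 500.
Using row 2: 90 + 112 + 84 + 118 + ? → (2,4) = 500 − 404 = 96.
The remaining cell in column 1 is (3,1) = 500 − 394 = 106.
Column 4: 80 + 96 + 122 + 114 + ? = 500, so (4,4) = 88.
Main diagonal: 124 + 112 + 88 + 76 + ? = 500, so (3,3) = 100.
Row 3 must total 500; the given cells sum to 406, so (3,5) = 94.
Column 5 needs 500; the known cells sum to 398, so (1,5) = 102.
Using anti-diagonal: 102 + 96 + 100 + 98 + ? → (4,2) = 500 − 396 = 104.
Row 1 must total 500; the given cells sum to 392, so (1,3) = 108.
Row 4 needs 500; the known cells sum to 384, so (4,3) = 116.
The remaining cell in column 2 is (5,2) = 500 − 380 = 120.
From column 3, 500 − (108 + 84 + 100 + 116) gives (5,3) = 92.

92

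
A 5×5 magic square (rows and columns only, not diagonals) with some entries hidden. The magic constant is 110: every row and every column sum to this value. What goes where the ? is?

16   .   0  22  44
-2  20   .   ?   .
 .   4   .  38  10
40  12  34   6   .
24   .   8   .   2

Row 1 must total 110; the given cells sum to 82, so (1,2) = 28.
The remaining cell in row 4 is (4,5) = 110 − 92 = 18.
Column 1 must total 110; the given cells sum to 78, so (3,1) = 32.
From column 2, 110 − (28 + 20 + 4 + 12) gives (5,2) = 46.
Column 5: 44 + 10 + 18 + 2 + ? = 110, so (2,5) = 36.
Row 3 must total 110; the given cells sum to 84, so (3,3) = 26.
Row 5 must total 110; the given cells sum to 80, so (5,4) = 30.
Column 3 must total 110; the given cells sum to 68, so (2,3) = 42.
From column 4, 110 − (22 + 38 + 6 + 30) gives (2,4) = 14.

14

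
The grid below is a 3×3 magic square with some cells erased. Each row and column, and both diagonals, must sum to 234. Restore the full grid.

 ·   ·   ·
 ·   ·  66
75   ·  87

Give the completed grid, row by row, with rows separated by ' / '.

69 84 81 / 90 78 66 / 75 72 87

Row 3: 75 + 87 + ? = 234, so (3,2) = 72.
Using column 3: 66 + 87 + ? → (1,3) = 234 − 153 = 81.
Anti-diagonal needs 234; the known cells sum to 156, so (2,2) = 78.
The remaining cell in row 2 is (2,1) = 234 − 144 = 90.
The remaining cell in column 1 is (1,1) = 234 − 165 = 69.
Using column 2: 78 + 72 + ? → (1,2) = 234 − 150 = 84.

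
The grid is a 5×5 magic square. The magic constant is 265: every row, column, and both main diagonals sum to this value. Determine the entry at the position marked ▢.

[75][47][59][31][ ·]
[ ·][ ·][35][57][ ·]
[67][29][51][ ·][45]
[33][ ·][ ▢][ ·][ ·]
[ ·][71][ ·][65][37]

77

Row 1: 75 + 47 + 59 + 31 + ? = 265, so (1,5) = 53.
The remaining cell in row 3 is (3,4) = 265 − 192 = 73.
Column 4: 31 + 57 + 73 + 65 + ? = 265, so (4,4) = 39.
Using main diagonal: 75 + 51 + 39 + 37 + ? → (2,2) = 265 − 202 = 63.
The remaining cell in column 2 is (4,2) = 265 − 210 = 55.
Anti-diagonal needs 265; the known cells sum to 216, so (5,1) = 49.
Row 5: 49 + 71 + 65 + 37 + ? = 265, so (5,3) = 43.
Column 1 must total 265; the given cells sum to 224, so (2,1) = 41.
Column 3 must total 265; the given cells sum to 188, so (4,3) = 77.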